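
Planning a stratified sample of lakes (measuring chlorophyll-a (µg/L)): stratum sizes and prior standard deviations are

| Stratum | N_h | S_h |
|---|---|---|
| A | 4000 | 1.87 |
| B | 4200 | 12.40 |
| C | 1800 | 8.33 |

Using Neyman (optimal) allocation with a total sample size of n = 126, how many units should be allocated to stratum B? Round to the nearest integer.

Neyman allocation: n_h = n · N_h S_h / Σ N_i S_i, with n = 126.
  stratum A: N_h·S_h = 4000·1.87 = 7480.00
  stratum B: N_h·S_h = 4200·12.40 = 52080.00
  stratum C: N_h·S_h = 1800·8.33 = 14994.00
Σ N_h S_h = 74554.00
n for stratum B = 126·52080.00/74554.00 = 88.018 → 88

88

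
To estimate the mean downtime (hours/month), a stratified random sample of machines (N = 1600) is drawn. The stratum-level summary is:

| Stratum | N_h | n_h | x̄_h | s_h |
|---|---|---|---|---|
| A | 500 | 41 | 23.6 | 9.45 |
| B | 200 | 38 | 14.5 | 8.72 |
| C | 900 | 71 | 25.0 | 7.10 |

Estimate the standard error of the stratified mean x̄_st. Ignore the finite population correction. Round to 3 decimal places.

V̂(x̄_st) = Σ W_h² s_h²/n_h, with W_h = N_h/N and N = 1600:
  stratum A: (500/1600)²·9.45²/41 = 0.212706
  stratum B: (200/1600)²·8.72²/38 = 0.0312658
  stratum C: (900/1600)²·7.10²/71 = 0.224648
V̂(x̄_st) = 0.46862
SE(x̄_st) = √0.46862 = 0.684558

SE(x̄_st) ≈ 0.685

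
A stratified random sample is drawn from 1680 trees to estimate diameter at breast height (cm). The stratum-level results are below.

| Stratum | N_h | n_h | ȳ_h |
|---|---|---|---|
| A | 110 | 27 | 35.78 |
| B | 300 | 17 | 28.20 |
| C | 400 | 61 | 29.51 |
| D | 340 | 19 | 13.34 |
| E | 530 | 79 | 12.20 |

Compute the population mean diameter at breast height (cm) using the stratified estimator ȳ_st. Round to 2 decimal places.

N = Σ N_h = 1680. Stratum weights W_h = N_h/N.
ȳ_st = (110·35.78 + 300·28.20 + 400·29.51 + 340·13.34 + 530·12.20) / 1680 = 20.9532

ȳ_st ≈ 20.95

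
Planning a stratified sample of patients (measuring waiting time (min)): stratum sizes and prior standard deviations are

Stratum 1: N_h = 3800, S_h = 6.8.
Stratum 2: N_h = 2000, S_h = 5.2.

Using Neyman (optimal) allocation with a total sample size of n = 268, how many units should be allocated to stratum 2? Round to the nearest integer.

77

Neyman allocation: n_h = n · N_h S_h / Σ N_i S_i, with n = 268.
  stratum 1: N_h·S_h = 3800·6.8 = 25840.00
  stratum 2: N_h·S_h = 2000·5.2 = 10400.00
Σ N_h S_h = 36240.00
n for stratum 2 = 268·10400.00/36240.00 = 76.909 → 77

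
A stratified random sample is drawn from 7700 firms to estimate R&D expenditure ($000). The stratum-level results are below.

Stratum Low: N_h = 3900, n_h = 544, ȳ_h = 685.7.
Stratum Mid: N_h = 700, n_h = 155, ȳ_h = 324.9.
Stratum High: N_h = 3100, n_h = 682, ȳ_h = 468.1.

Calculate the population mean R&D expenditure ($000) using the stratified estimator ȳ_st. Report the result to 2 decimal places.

ȳ_st ≈ 565.29

N = Σ N_h = 7700. Stratum weights W_h = N_h/N.
ȳ_st = (3900·685.7 + 700·324.9 + 3100·468.1) / 7700 = 565.2948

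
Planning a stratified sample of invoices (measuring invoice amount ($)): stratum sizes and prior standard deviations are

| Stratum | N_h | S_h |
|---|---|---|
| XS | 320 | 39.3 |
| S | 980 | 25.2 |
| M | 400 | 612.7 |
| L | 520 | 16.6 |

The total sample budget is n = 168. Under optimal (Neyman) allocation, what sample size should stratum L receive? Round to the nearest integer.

5

Neyman allocation: n_h = n · N_h S_h / Σ N_i S_i, with n = 168.
  stratum XS: N_h·S_h = 320·39.3 = 12576.00
  stratum S: N_h·S_h = 980·25.2 = 24696.00
  stratum M: N_h·S_h = 400·612.7 = 245080.00
  stratum L: N_h·S_h = 520·16.6 = 8632.00
Σ N_h S_h = 290984.00
n for stratum L = 168·8632.00/290984.00 = 4.984 → 5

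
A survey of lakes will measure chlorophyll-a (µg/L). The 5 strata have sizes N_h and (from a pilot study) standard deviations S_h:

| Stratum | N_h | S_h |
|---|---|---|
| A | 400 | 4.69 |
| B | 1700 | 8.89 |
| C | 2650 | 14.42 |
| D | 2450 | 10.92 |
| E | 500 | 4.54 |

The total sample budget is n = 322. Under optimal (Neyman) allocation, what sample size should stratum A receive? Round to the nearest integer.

7

Neyman allocation: n_h = n · N_h S_h / Σ N_i S_i, with n = 322.
  stratum A: N_h·S_h = 400·4.69 = 1876.00
  stratum B: N_h·S_h = 1700·8.89 = 15113.00
  stratum C: N_h·S_h = 2650·14.42 = 38213.00
  stratum D: N_h·S_h = 2450·10.92 = 26754.00
  stratum E: N_h·S_h = 500·4.54 = 2270.00
Σ N_h S_h = 84226.00
n for stratum A = 322·1876.00/84226.00 = 7.172 → 7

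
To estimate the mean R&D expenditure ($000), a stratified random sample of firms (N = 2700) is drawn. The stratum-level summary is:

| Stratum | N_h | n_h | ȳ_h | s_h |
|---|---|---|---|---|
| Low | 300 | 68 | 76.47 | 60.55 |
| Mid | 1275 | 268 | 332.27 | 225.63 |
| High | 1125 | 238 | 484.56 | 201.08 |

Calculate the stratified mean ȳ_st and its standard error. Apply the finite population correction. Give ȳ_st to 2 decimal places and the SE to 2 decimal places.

ȳ_st = Σ W_h ȳ_h = (300·76.47 + 1275·332.27 + 1125·484.56)/2700 = 367.30194
V̂(ȳ_st) = Σ W_h² (1 − n_h/N_h) s_h²/n_h, with W_h = N_h/N and N = 2700:
  stratum Low: (300/2700)²·(1 − 68/300)·60.55²/68 = 0.514756
  stratum Mid: (1275/2700)²·(1 − 268/1275)·225.63²/268 = 33.4558
  stratum High: (1125/2700)²·(1 − 238/1125)·201.08²/238 = 23.2546
V̂(ȳ_st) = 57.2252
SE(ȳ_st) = √57.2252 = 7.56473

ȳ_st ≈ 367.30, SE ≈ 7.56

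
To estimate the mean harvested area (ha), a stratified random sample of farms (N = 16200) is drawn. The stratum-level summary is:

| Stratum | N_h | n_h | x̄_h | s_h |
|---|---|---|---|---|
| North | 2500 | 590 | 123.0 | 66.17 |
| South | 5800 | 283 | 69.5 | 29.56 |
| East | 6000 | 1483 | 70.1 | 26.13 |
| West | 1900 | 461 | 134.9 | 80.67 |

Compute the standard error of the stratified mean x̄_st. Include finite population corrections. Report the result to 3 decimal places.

SE(x̄_st) ≈ 0.840

V̂(x̄_st) = Σ W_h² (1 − n_h/N_h) s_h²/n_h, with W_h = N_h/N and N = 16200:
  stratum North: (2500/16200)²·(1 − 590/2500)·66.17²/590 = 0.135025
  stratum South: (5800/16200)²·(1 − 283/5800)·29.56²/283 = 0.376464
  stratum East: (6000/16200)²·(1 − 1483/6000)·26.13²/1483 = 0.0475455
  stratum West: (1900/16200)²·(1 − 461/1900)·80.67²/461 = 0.147064
V̂(x̄_st) = 0.706099
SE(x̄_st) = √0.706099 = 0.840297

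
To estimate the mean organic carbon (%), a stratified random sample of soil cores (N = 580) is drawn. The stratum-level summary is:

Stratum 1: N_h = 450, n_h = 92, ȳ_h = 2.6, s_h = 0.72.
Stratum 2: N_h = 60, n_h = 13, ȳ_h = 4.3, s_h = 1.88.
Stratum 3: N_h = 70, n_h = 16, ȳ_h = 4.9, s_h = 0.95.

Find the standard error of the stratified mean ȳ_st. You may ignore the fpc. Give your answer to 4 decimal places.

V̂(ȳ_st) = Σ W_h² s_h²/n_h, with W_h = N_h/N and N = 580:
  stratum 1: (450/580)²·0.72²/92 = 0.00339192
  stratum 2: (60/580)²·1.88²/13 = 0.0029095
  stratum 3: (70/580)²·0.95²/16 = 0.000821613
V̂(ȳ_st) = 0.00712304
SE(ȳ_st) = √0.00712304 = 0.0843981

SE(ȳ_st) ≈ 0.0844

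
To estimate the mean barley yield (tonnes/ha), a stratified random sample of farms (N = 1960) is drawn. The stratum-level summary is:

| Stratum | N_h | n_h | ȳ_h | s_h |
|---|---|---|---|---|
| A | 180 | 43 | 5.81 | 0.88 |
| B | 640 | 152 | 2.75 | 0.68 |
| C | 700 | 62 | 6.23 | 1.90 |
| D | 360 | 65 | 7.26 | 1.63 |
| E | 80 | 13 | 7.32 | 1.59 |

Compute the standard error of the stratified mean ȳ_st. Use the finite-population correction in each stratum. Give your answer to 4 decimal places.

SE(ȳ_st) ≈ 0.0924

V̂(ȳ_st) = Σ W_h² (1 − n_h/N_h) s_h²/n_h, with W_h = N_h/N and N = 1960:
  stratum A: (180/1960)²·(1 − 43/180)·0.88²/43 = 0.000115605
  stratum B: (640/1960)²·(1 − 152/640)·0.68²/152 = 0.000247322
  stratum C: (700/1960)²·(1 − 62/700)·1.90²/62 = 0.00676896
  stratum D: (360/1960)²·(1 − 65/360)·1.63²/65 = 0.00112999
  stratum E: (80/1960)²·(1 − 13/80)·1.59²/13 = 0.000271334
V̂(ȳ_st) = 0.00853321
SE(ȳ_st) = √0.00853321 = 0.0923754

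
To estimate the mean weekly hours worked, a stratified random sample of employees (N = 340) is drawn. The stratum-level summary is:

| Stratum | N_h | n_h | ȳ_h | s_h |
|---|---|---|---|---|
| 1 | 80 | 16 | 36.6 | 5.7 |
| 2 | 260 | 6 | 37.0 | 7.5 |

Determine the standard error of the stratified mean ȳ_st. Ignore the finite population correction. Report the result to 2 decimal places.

V̂(ȳ_st) = Σ W_h² s_h²/n_h, with W_h = N_h/N and N = 340:
  stratum 1: (80/340)²·5.7²/16 = 0.112422
  stratum 2: (260/340)²·7.5²/6 = 5.48227
V̂(ȳ_st) = 5.59469
SE(ȳ_st) = √5.59469 = 2.36531

SE(ȳ_st) ≈ 2.37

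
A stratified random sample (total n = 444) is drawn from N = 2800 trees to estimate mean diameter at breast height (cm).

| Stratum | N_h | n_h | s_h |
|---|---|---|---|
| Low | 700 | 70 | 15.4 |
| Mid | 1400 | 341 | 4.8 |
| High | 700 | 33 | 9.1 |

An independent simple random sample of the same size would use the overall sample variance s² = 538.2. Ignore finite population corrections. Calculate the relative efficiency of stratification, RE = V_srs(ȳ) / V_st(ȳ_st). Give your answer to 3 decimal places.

V̂(ȳ_st) = Σ W_h² s_h²/n_h, with W_h = N_h/N and N = 2800:
  stratum Low: (700/2800)²·15.4²/70 = 0.21175
  stratum Mid: (1400/2800)²·4.8²/341 = 0.0168915
  stratum High: (700/2800)²·9.1²/33 = 0.156837
V_st = 0.385479
V_srs = s²/n = 538.2/444 = 1.21216
Relative efficiency = V_srs / V_st = 1.21216/0.385479 = 3.1446

RE ≈ 3.145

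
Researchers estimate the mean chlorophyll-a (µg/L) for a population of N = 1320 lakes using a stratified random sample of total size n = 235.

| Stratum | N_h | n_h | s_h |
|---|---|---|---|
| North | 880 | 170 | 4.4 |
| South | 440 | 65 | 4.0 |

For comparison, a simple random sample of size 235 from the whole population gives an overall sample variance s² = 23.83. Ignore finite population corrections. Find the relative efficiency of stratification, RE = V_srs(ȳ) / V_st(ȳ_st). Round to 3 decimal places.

V̂(ȳ_st) = Σ W_h² s_h²/n_h, with W_h = N_h/N and N = 1320:
  stratum North: (880/1320)²·4.4²/170 = 0.0506144
  stratum South: (440/1320)²·4.0²/65 = 0.0273504
V_st = 0.0779648
V_srs = s²/n = 23.83/235 = 0.101404
Relative efficiency = V_srs / V_st = 0.101404/0.0779648 = 1.3006

RE ≈ 1.301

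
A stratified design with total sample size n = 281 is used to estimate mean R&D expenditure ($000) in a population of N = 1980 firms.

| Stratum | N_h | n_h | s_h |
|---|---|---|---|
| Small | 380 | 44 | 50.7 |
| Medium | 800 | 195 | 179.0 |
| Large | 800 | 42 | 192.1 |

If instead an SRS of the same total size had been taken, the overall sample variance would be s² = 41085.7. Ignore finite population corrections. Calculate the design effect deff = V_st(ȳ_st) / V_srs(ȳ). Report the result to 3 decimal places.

V̂(ȳ_st) = Σ W_h² s_h²/n_h, with W_h = N_h/N and N = 1980:
  stratum Small: (380/1980)²·50.7²/44 = 2.15179
  stratum Medium: (800/1980)²·179.0²/195 = 26.8238
  stratum Large: (800/1980)²·192.1²/42 = 143.435
V_st = 172.411
V_srs = s²/n = 41085.7/281 = 146.212
deff = V_st / V_srs = 172.411/146.212 = 1.1792

deff ≈ 1.179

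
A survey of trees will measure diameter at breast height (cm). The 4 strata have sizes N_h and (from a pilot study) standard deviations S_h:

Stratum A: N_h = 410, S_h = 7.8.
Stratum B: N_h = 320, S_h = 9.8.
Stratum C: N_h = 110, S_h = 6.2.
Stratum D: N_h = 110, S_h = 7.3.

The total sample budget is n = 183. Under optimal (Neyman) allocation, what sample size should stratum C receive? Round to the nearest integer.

Neyman allocation: n_h = n · N_h S_h / Σ N_i S_i, with n = 183.
  stratum A: N_h·S_h = 410·7.8 = 3198.00
  stratum B: N_h·S_h = 320·9.8 = 3136.00
  stratum C: N_h·S_h = 110·6.2 = 682.00
  stratum D: N_h·S_h = 110·7.3 = 803.00
Σ N_h S_h = 7819.00
n for stratum C = 183·682.00/7819.00 = 15.962 → 16

16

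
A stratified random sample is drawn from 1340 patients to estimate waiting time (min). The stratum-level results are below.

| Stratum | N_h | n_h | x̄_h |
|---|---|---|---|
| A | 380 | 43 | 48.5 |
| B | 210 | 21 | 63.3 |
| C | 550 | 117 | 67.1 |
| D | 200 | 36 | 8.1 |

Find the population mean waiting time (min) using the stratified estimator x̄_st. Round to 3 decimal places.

N = Σ N_h = 1340. Stratum weights W_h = N_h/N.
x̄_st = (380·48.5 + 210·63.3 + 550·67.1 + 200·8.1) / 1340 = 52.42388

x̄_st ≈ 52.424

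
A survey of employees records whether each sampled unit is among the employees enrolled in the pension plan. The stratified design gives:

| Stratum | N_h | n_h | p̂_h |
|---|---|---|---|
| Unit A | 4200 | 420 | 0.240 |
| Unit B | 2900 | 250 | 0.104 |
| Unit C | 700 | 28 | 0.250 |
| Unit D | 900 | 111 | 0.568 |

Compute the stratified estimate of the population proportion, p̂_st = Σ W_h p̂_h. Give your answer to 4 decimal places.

N = 8700; stratum weights W_h = N_h/N.
p̂_st = Σ W_h p̂_h = (4200·0.240 + 2900·0.104 + 700·0.250 + 900·0.568)/8700 = 0.22940

p̂_st ≈ 0.2294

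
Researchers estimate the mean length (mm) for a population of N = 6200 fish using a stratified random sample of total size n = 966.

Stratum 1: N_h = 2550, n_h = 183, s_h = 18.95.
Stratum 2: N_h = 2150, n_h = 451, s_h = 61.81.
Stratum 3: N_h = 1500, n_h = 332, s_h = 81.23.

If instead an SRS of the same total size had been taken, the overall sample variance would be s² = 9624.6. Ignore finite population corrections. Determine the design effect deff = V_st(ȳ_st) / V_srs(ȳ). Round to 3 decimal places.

V̂(ȳ_st) = Σ W_h² s_h²/n_h, with W_h = N_h/N and N = 6200:
  stratum 1: (2550/6200)²·18.95²/183 = 0.331944
  stratum 2: (2150/6200)²·61.81²/451 = 1.01867
  stratum 3: (1500/6200)²·81.23²/332 = 1.16331
V_st = 2.51392
V_srs = s²/n = 9624.6/966 = 9.96335
deff = V_st / V_srs = 2.51392/9.96335 = 0.2523

deff ≈ 0.252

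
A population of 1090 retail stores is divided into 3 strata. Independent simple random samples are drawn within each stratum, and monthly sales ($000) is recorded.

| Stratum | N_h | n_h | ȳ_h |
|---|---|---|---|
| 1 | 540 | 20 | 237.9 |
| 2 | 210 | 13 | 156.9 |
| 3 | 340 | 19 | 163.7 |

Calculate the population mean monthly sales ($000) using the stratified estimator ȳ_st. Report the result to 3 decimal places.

ȳ_st ≈ 199.150

N = Σ N_h = 1090. Stratum weights W_h = N_h/N.
ȳ_st = (540·237.9 + 210·156.9 + 340·163.7) / 1090 = 199.14954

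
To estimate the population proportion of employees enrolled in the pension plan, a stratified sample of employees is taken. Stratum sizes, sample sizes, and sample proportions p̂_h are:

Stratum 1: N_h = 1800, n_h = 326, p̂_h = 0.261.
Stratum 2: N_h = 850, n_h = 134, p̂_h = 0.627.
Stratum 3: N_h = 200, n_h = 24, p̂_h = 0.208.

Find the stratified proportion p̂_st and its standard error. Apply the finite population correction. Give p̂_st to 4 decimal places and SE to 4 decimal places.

N = 2850; stratum weights W_h = N_h/N.
p̂_st = Σ W_h p̂_h = (1800·0.261 + 850·0.627 + 200·0.208)/2850 = 0.36644
V̂(p̂_st) = Σ W_h² (1 − n_h/N_h) p̂_h(1−p̂_h)/(n_h−1):
  stratum 1: (1800/2850)²·(1 − 326/1800)·0.261·0.739/325 = 0.000193857
  stratum 2: (850/2850)²·(1 − 134/850)·0.627·0.373/133 = 0.000131755
  stratum 3: (200/2850)²·(1 − 24/200)·0.208·0.792/23 = 3.10394e-05
V̂(p̂_st) = 0.000356652; SE = √V̂ = 0.0188852

p̂_st ≈ 0.3664, SE ≈ 0.0189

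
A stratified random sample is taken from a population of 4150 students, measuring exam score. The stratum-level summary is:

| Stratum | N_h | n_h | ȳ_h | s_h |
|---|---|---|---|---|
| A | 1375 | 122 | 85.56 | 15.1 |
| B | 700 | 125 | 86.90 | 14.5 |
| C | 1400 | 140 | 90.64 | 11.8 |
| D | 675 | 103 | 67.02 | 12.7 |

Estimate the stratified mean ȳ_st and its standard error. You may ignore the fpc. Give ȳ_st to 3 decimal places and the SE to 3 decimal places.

ȳ_st ≈ 84.484, SE ≈ 0.638

ȳ_st = Σ W_h ȳ_h = (1375·85.56 + 700·86.90 + 1400·90.64 + 675·67.02)/4150 = 84.48422
V̂(ȳ_st) = Σ W_h² s_h²/n_h, with W_h = N_h/N and N = 4150:
  stratum A: (1375/4150)²·15.1²/122 = 0.205165
  stratum B: (700/4150)²·14.5²/125 = 0.0478548
  stratum C: (1400/4150)²·11.8²/140 = 0.113187
  stratum D: (675/4150)²·12.7²/103 = 0.0414268
V̂(ȳ_st) = 0.407633
SE(ȳ_st) = √0.407633 = 0.638462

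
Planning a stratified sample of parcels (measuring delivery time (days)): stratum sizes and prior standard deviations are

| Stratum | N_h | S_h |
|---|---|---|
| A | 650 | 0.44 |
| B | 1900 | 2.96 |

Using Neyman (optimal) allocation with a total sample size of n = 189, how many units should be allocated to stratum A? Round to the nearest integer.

Neyman allocation: n_h = n · N_h S_h / Σ N_i S_i, with n = 189.
  stratum A: N_h·S_h = 650·0.44 = 286.00
  stratum B: N_h·S_h = 1900·2.96 = 5624.00
Σ N_h S_h = 5910.00
n for stratum A = 189·286.00/5910.00 = 9.146 → 9

9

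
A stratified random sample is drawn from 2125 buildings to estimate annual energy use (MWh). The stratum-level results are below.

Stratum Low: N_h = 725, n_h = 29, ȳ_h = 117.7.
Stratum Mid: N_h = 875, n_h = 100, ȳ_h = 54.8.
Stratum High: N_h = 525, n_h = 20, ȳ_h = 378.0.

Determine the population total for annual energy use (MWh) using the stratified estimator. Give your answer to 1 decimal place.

τ̂_st = Σ N_h ȳ_h = 725·117.7 + 875·54.8 + 525·378.0 = 331732.5

τ̂_st ≈ 331732.5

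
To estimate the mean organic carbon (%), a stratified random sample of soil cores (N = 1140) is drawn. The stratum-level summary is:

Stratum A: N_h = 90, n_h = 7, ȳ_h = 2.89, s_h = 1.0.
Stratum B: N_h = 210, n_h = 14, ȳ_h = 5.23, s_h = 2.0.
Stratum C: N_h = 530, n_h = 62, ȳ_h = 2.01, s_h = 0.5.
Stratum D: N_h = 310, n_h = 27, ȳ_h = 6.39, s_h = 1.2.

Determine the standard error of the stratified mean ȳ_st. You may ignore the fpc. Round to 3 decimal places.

SE(ȳ_st) ≈ 0.124

V̂(ȳ_st) = Σ W_h² s_h²/n_h, with W_h = N_h/N and N = 1140:
  stratum A: (90/1140)²·1.0²/7 = 0.000890384
  stratum B: (210/1140)²·2.0²/14 = 0.00969529
  stratum C: (530/1140)²·0.5²/62 = 0.000871546
  stratum D: (310/1140)²·1.2²/27 = 0.00394378
V̂(ȳ_st) = 0.015401
SE(ȳ_st) = √0.015401 = 0.124101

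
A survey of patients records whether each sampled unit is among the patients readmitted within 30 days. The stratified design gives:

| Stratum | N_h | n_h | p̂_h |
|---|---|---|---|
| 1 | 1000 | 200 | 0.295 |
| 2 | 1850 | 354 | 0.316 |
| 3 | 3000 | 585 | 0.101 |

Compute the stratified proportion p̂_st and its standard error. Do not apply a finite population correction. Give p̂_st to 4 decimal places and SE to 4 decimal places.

p̂_st ≈ 0.2022, SE ≈ 0.0115

N = 5850; stratum weights W_h = N_h/N.
p̂_st = Σ W_h p̂_h = (1000·0.295 + 1850·0.316 + 3000·0.101)/5850 = 0.20215
V̂(p̂_st) = Σ W_h² p̂_h(1−p̂_h)/(n_h−1):
  stratum 1: (1000/5850)²·0.295·0.705/199 = 3.05384e-05
  stratum 2: (1850/5850)²·0.316·0.684/353 = 6.12351e-05
  stratum 3: (3000/5850)²·0.101·0.899/584 = 4.08883e-05
V̂(p̂_st) = 0.000132662; SE = √V̂ = 0.0115179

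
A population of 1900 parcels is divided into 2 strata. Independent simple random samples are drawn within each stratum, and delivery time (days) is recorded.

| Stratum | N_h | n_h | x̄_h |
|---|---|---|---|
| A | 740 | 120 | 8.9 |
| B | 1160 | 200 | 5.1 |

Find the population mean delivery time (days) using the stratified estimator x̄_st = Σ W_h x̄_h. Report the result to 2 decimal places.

x̄_st ≈ 6.58

N = Σ N_h = 1900. Stratum weights W_h = N_h/N.
x̄_st = (740·8.9 + 1160·5.1) / 1900 = 6.5800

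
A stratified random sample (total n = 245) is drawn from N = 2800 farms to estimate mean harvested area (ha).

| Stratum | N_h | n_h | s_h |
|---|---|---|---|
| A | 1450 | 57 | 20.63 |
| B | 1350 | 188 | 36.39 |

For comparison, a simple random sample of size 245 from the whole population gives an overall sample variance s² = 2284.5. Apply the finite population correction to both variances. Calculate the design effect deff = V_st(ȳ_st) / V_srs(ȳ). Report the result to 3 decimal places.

deff ≈ 0.392

V̂(ȳ_st) = Σ W_h² (1 − n_h/N_h) s_h²/n_h, with W_h = N_h/N and N = 2800:
  stratum A: (1450/2800)²·(1 − 57/1450)·20.63²/57 = 1.92365
  stratum B: (1350/2800)²·(1 − 188/1350)·36.39²/188 = 1.40939
V_st = 3.33304
V_srs = (1 − 245/2800)·2284.5/245 = 8.5086
deff = V_st / V_srs = 3.33304/8.5086 = 0.3917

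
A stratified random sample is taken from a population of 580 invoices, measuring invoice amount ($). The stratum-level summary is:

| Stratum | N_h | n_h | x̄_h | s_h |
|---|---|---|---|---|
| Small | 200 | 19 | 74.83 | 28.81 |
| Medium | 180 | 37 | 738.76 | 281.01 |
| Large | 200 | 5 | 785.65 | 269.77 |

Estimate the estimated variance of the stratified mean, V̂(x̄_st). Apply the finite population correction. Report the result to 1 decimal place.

V̂(x̄_st) ≈ 1855.4

V̂(x̄_st) = Σ W_h² (1 − n_h/N_h) s_h²/n_h, with W_h = N_h/N and N = 580:
  stratum Small: (200/580)²·(1 − 19/200)·28.81²/19 = 4.70095
  stratum Medium: (180/580)²·(1 − 37/180)·281.01²/37 = 163.303
  stratum Large: (200/580)²·(1 − 5/200)·269.77²/5 = 1687.43
V̂(x̄_st) = 1855.43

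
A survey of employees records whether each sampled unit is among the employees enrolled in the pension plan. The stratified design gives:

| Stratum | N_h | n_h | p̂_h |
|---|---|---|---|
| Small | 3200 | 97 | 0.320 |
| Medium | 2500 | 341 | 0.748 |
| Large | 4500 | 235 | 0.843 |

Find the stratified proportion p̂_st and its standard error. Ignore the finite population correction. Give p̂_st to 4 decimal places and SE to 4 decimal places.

N = 10200; stratum weights W_h = N_h/N.
p̂_st = Σ W_h p̂_h = (3200·0.320 + 2500·0.748 + 4500·0.843)/10200 = 0.65564
V̂(p̂_st) = Σ W_h² p̂_h(1−p̂_h)/(n_h−1):
  stratum Small: (3200/10200)²·0.320·0.680/96 = 0.000223094
  stratum Medium: (2500/10200)²·0.748·0.252/340 = 3.33045e-05
  stratum Large: (4500/10200)²·0.843·0.157/234 = 0.000110087
V̂(p̂_st) = 0.000366485; SE = √V̂ = 0.0191438

p̂_st ≈ 0.6556, SE ≈ 0.0191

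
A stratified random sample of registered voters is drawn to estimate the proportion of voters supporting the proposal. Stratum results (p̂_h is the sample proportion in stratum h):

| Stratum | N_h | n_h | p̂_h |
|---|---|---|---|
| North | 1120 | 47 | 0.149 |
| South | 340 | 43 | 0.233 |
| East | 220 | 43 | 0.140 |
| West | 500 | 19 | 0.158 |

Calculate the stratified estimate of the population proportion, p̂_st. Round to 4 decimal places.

N = 2180; stratum weights W_h = N_h/N.
p̂_st = Σ W_h p̂_h = (1120·0.149 + 340·0.233 + 220·0.140 + 500·0.158)/2180 = 0.16326

p̂_st ≈ 0.1633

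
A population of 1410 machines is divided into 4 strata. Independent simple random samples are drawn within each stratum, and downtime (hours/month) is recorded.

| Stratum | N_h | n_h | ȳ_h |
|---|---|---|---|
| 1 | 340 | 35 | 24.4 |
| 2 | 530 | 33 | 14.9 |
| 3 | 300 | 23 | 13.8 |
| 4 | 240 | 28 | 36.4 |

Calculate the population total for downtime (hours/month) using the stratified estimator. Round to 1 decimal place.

τ̂_st = Σ N_h ȳ_h = 340·24.4 + 530·14.9 + 300·13.8 + 240·36.4 = 29069.0

τ̂_st ≈ 29069.0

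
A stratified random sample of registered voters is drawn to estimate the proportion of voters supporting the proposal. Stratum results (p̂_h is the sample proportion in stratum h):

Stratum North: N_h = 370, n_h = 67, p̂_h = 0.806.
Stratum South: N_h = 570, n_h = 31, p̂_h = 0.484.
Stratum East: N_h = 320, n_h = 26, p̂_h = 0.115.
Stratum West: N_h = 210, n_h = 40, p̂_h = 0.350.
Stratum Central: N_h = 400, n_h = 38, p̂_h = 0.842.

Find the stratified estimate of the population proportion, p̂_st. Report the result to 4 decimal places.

p̂_st ≈ 0.5461

N = 1870; stratum weights W_h = N_h/N.
p̂_st = Σ W_h p̂_h = (370·0.806 + 570·0.484 + 320·0.115 + 210·0.350 + 400·0.842)/1870 = 0.54610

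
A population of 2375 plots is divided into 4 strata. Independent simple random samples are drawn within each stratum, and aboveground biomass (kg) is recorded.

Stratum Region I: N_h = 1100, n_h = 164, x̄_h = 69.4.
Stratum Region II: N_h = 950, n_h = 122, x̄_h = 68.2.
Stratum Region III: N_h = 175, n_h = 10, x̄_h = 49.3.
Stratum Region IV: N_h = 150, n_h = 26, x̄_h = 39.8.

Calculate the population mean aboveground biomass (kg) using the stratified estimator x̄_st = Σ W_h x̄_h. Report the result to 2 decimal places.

x̄_st ≈ 65.57

N = Σ N_h = 2375. Stratum weights W_h = N_h/N.
x̄_st = (1100·69.4 + 950·68.2 + 175·49.3 + 150·39.8) / 2375 = 65.5695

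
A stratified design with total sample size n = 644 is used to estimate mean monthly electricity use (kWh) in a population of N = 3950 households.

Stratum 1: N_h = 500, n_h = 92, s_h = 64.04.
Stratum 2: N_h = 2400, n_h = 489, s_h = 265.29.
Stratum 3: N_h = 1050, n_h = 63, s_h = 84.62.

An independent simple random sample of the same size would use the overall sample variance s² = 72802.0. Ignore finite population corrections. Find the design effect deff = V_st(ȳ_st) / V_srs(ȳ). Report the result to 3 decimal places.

V̂(ȳ_st) = Σ W_h² s_h²/n_h, with W_h = N_h/N and N = 3950:
  stratum 1: (500/3950)²·64.04²/92 = 0.714267
  stratum 2: (2400/3950)²·265.29²/489 = 53.1326
  stratum 3: (1050/3950)²·84.62²/63 = 8.03137
V_st = 61.8783
V_srs = s²/n = 72802.0/644 = 113.047
deff = V_st / V_srs = 61.8783/113.047 = 0.5474

deff ≈ 0.547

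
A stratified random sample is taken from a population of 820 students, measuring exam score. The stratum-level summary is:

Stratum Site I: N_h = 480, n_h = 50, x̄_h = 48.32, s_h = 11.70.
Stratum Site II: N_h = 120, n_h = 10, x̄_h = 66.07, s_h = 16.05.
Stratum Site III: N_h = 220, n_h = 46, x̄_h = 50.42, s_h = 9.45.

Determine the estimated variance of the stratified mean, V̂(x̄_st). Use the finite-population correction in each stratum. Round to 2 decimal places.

V̂(x̄_st) = Σ W_h² (1 − n_h/N_h) s_h²/n_h, with W_h = N_h/N and N = 820:
  stratum Site I: (480/820)²·(1 − 50/480)·11.70²/50 = 0.840395
  stratum Site II: (120/820)²·(1 − 10/120)·16.05²/10 = 0.505704
  stratum Site III: (220/820)²·(1 − 46/220)·9.45²/46 = 0.110522
V̂(x̄_st) = 1.45662

V̂(x̄_st) ≈ 1.46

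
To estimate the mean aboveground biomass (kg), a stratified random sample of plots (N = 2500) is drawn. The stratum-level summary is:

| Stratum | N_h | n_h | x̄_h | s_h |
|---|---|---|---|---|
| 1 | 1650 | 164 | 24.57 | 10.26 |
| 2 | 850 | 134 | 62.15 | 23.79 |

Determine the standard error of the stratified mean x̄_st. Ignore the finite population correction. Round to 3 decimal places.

SE(x̄_st) ≈ 0.876

V̂(x̄_st) = Σ W_h² s_h²/n_h, with W_h = N_h/N and N = 2500:
  stratum 1: (1650/2500)²·10.26²/164 = 0.279601
  stratum 2: (850/2500)²·23.79²/134 = 0.48825
V̂(x̄_st) = 0.767851
SE(x̄_st) = √0.767851 = 0.876271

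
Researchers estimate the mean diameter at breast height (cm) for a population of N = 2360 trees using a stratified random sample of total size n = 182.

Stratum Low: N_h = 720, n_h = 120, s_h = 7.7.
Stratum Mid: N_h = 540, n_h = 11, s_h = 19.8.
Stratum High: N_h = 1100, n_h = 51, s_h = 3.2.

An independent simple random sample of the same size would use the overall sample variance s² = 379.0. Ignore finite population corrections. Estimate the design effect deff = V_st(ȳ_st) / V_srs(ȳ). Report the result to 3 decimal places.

deff ≈ 0.939

V̂(ȳ_st) = Σ W_h² s_h²/n_h, with W_h = N_h/N and N = 2360:
  stratum Low: (720/2360)²·7.7²/120 = 0.0459876
  stratum Mid: (540/2360)²·19.8²/11 = 1.86596
  stratum High: (1100/2360)²·3.2²/51 = 0.0436206
V_st = 1.95556
V_srs = s²/n = 379.0/182 = 2.08242
deff = V_st / V_srs = 1.95556/2.08242 = 0.9391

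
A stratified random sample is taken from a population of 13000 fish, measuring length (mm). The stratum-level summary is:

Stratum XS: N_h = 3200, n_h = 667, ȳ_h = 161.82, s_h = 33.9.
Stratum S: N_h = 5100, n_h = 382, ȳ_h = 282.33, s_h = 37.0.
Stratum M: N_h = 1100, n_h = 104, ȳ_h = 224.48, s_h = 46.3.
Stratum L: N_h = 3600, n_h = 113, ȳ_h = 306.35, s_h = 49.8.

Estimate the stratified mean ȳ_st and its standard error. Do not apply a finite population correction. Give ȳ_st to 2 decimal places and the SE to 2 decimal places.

ȳ_st = Σ W_h ȳ_h = (3200·161.82 + 5100·282.33 + 1100·224.48 + 3600·306.35)/13000 = 254.42269
V̂(ȳ_st) = Σ W_h² s_h²/n_h, with W_h = N_h/N and N = 13000:
  stratum XS: (3200/13000)²·33.9²/667 = 0.104397
  stratum S: (5100/13000)²·37.0²/382 = 0.551561
  stratum M: (1100/13000)²·46.3²/104 = 0.14758
  stratum L: (3600/13000)²·49.8²/113 = 1.68306
V̂(ȳ_st) = 2.48659
SE(ȳ_st) = √2.48659 = 1.57689

ȳ_st ≈ 254.42, SE ≈ 1.58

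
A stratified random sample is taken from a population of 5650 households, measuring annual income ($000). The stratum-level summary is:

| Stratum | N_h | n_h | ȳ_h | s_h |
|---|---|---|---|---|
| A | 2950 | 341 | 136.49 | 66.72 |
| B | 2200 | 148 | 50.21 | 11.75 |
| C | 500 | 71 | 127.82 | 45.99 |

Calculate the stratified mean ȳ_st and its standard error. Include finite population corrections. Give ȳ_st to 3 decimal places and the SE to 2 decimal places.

ȳ_st ≈ 102.127, SE ≈ 1.87

ȳ_st = Σ W_h ȳ_h = (2950·136.49 + 2200·50.21 + 500·127.82)/5650 = 102.12699
V̂(ȳ_st) = Σ W_h² (1 − n_h/N_h) s_h²/n_h, with W_h = N_h/N and N = 5650:
  stratum A: (2950/5650)²·(1 − 341/2950)·66.72²/341 = 3.14744
  stratum B: (2200/5650)²·(1 − 148/2200)·11.75²/148 = 0.131922
  stratum C: (500/5650)²·(1 − 71/500)·45.99²/71 = 0.20017
V̂(ȳ_st) = 3.47953
SE(ȳ_st) = √3.47953 = 1.86535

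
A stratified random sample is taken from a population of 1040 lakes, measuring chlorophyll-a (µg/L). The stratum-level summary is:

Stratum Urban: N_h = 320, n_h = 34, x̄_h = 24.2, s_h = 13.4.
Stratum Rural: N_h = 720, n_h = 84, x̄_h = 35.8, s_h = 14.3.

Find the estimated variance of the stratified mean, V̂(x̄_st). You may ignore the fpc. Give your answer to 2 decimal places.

V̂(x̄_st) ≈ 1.67

V̂(x̄_st) = Σ W_h² s_h²/n_h, with W_h = N_h/N and N = 1040:
  stratum Urban: (320/1040)²·13.4²/34 = 0.499993
  stratum Rural: (720/1040)²·14.3²/84 = 1.16679
V̂(x̄_st) = 1.66678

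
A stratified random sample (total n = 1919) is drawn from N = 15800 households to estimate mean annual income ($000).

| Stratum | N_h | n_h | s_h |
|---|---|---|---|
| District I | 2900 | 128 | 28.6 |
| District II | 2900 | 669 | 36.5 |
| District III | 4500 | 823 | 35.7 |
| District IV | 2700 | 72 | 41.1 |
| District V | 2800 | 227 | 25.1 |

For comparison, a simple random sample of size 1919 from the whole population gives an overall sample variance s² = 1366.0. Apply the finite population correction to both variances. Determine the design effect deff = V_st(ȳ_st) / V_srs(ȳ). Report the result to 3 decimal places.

V̂(ȳ_st) = Σ W_h² (1 − n_h/N_h) s_h²/n_h, with W_h = N_h/N and N = 15800:
  stratum District I: (2900/15800)²·(1 − 128/2900)·28.6²/128 = 0.205778
  stratum District II: (2900/15800)²·(1 − 669/2900)·36.5²/669 = 0.0516111
  stratum District III: (4500/15800)²·(1 − 823/4500)·35.7²/823 = 0.102643
  stratum District IV: (2700/15800)²·(1 − 72/2700)·41.1²/72 = 0.666847
  stratum District V: (2800/15800)²·(1 − 227/2800)·25.1²/227 = 0.080095
V_st = 1.10697
V_srs = (1 − 1919/15800)·1366.0/1919 = 0.625373
deff = V_st / V_srs = 1.10697/0.625373 = 1.7701

deff ≈ 1.770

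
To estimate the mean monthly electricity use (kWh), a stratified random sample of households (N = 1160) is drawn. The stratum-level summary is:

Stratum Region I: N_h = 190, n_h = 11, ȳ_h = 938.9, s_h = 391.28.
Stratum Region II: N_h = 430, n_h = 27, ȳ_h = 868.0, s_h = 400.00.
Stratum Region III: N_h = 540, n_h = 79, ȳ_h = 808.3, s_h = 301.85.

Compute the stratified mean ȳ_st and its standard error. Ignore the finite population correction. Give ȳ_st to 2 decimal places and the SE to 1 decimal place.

ȳ_st ≈ 851.82, SE ≈ 37.9

ȳ_st = Σ W_h ȳ_h = (190·938.9 + 430·868.0 + 540·808.3)/1160 = 851.82155
V̂(ȳ_st) = Σ W_h² s_h²/n_h, with W_h = N_h/N and N = 1160:
  stratum Region I: (190/1160)²·391.28²/11 = 373.4
  stratum Region II: (430/1160)²·400.00²/27 = 814.286
  stratum Region III: (540/1160)²·301.85²/79 = 249.935
V̂(ȳ_st) = 1437.62
SE(ȳ_st) = √1437.62 = 37.916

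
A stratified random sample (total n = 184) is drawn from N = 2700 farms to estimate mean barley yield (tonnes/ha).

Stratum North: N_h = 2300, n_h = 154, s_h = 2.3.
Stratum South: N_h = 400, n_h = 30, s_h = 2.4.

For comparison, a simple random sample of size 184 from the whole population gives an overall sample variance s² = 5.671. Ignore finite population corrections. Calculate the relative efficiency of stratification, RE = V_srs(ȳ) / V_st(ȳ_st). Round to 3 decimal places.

RE ≈ 1.058

V̂(ȳ_st) = Σ W_h² s_h²/n_h, with W_h = N_h/N and N = 2700:
  stratum North: (2300/2700)²·2.3²/154 = 0.0249266
  stratum South: (400/2700)²·2.4²/30 = 0.00421399
V_st = 0.0291406
V_srs = s²/n = 5.671/184 = 0.0308207
Relative efficiency = V_srs / V_st = 0.0308207/0.0291406 = 1.0577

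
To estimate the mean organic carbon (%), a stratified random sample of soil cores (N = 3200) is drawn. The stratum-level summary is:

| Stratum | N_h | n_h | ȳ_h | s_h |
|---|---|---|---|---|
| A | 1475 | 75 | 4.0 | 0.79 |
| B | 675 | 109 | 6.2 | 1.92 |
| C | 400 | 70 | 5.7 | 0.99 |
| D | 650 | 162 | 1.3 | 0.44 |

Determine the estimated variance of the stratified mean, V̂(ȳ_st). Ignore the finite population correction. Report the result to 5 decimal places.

V̂(ȳ_st) = Σ W_h² s_h²/n_h, with W_h = N_h/N and N = 3200:
  stratum A: (1475/3200)²·0.79²/75 = 0.00176798
  stratum B: (675/3200)²·1.92²/109 = 0.00150482
  stratum C: (400/3200)²·0.99²/70 = 0.000218772
  stratum D: (650/3200)²·0.44²/162 = 4.9308e-05
V̂(ȳ_st) = 0.00354088

V̂(ȳ_st) ≈ 0.00354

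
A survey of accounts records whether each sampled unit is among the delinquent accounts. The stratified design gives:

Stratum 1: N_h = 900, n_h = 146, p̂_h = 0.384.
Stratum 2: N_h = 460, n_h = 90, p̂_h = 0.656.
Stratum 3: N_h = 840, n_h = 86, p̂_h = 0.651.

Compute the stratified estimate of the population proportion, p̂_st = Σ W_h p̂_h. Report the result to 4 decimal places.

p̂_st ≈ 0.5428

N = 2200; stratum weights W_h = N_h/N.
p̂_st = Σ W_h p̂_h = (900·0.384 + 460·0.656 + 840·0.651)/2200 = 0.54282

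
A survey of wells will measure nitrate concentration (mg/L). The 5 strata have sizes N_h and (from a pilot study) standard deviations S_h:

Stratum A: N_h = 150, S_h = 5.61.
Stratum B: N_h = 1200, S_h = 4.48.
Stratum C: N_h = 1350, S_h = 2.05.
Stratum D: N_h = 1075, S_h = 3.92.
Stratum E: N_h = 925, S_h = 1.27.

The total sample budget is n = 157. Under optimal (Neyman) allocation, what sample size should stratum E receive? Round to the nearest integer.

13

Neyman allocation: n_h = n · N_h S_h / Σ N_i S_i, with n = 157.
  stratum A: N_h·S_h = 150·5.61 = 841.50
  stratum B: N_h·S_h = 1200·4.48 = 5376.00
  stratum C: N_h·S_h = 1350·2.05 = 2767.50
  stratum D: N_h·S_h = 1075·3.92 = 4214.00
  stratum E: N_h·S_h = 925·1.27 = 1174.75
Σ N_h S_h = 14373.75
n for stratum E = 157·1174.75/14373.75 = 12.831 → 13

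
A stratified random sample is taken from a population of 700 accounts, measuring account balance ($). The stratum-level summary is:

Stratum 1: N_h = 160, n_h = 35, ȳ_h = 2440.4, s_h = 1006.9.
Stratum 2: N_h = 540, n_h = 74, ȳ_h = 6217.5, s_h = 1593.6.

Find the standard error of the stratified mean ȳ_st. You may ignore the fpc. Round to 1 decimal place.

SE(ȳ_st) ≈ 148.1

V̂(ȳ_st) = Σ W_h² s_h²/n_h, with W_h = N_h/N and N = 700:
  stratum 1: (160/700)²·1006.9²/35 = 1513.38
  stratum 2: (540/700)²·1593.6²/74 = 20422.9
V̂(ȳ_st) = 21936.3
SE(ȳ_st) = √21936.3 = 148.109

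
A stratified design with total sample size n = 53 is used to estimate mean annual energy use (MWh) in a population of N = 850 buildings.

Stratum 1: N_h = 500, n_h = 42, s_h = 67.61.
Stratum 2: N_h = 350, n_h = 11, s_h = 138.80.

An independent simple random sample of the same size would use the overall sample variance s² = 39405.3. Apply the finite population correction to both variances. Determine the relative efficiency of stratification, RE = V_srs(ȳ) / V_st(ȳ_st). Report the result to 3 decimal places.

V̂(ȳ_st) = Σ W_h² (1 − n_h/N_h) s_h²/n_h, with W_h = N_h/N and N = 850:
  stratum 1: (500/850)²·(1 − 42/500)·67.61²/42 = 34.4961
  stratum 2: (350/850)²·(1 − 11/350)·138.80²/11 = 287.618
V_st = 322.114
V_srs = (1 − 53/850)·39405.3/53 = 697.137
Relative efficiency = V_srs / V_st = 697.137/322.114 = 2.1643

RE ≈ 2.164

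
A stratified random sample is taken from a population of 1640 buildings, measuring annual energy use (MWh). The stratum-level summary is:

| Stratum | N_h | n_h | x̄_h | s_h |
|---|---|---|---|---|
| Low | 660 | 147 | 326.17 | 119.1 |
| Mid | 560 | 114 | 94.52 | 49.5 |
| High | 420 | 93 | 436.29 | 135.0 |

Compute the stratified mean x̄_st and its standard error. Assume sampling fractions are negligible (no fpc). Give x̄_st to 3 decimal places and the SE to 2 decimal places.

x̄_st = Σ W_h x̄_h = (660·326.17 + 560·94.52 + 420·436.29)/1640 = 275.27146
V̂(x̄_st) = Σ W_h² s_h²/n_h, with W_h = N_h/N and N = 1640:
  stratum Low: (660/1640)²·119.1²/147 = 15.6281
  stratum Mid: (560/1640)²·49.5²/114 = 2.50607
  stratum High: (420/1640)²·135.0²/93 = 12.8527
V̂(x̄_st) = 30.9869
SE(x̄_st) = √30.9869 = 5.56659

x̄_st ≈ 275.271, SE ≈ 5.57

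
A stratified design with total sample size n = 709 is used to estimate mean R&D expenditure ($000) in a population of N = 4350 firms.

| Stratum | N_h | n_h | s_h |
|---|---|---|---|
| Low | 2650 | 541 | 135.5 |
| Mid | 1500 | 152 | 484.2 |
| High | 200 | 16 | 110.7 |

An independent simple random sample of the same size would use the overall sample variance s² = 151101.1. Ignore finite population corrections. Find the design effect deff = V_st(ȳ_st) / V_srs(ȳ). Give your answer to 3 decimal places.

V̂(ȳ_st) = Σ W_h² s_h²/n_h, with W_h = N_h/N and N = 4350:
  stratum Low: (2650/4350)²·135.5²/541 = 12.5949
  stratum Mid: (1500/4350)²·484.2²/152 = 183.404
  stratum High: (200/4350)²·110.7²/16 = 1.61904
V_st = 197.618
V_srs = s²/n = 151101.1/709 = 213.119
deff = V_st / V_srs = 197.618/213.119 = 0.9273

deff ≈ 0.927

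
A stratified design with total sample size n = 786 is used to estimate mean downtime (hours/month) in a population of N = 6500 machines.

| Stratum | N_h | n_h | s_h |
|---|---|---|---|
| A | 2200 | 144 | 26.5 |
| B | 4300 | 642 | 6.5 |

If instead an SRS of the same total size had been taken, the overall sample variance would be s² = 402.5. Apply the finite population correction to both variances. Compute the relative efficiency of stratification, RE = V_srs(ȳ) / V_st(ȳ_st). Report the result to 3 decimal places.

RE ≈ 0.824

V̂(ȳ_st) = Σ W_h² (1 − n_h/N_h) s_h²/n_h, with W_h = N_h/N and N = 6500:
  stratum A: (2200/6500)²·(1 − 144/2200)·26.5²/144 = 0.522094
  stratum B: (4300/6500)²·(1 − 642/4300)·6.5²/642 = 0.0245006
V_st = 0.546594
V_srs = (1 − 786/6500)·402.5/786 = 0.450163
Relative efficiency = V_srs / V_st = 0.450163/0.546594 = 0.8236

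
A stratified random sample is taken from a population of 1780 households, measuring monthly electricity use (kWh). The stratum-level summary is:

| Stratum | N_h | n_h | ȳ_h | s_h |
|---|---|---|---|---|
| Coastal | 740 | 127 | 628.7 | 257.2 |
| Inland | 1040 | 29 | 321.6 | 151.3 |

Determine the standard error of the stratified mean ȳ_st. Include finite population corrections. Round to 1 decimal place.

SE(ȳ_st) ≈ 18.3

V̂(ȳ_st) = Σ W_h² (1 − n_h/N_h) s_h²/n_h, with W_h = N_h/N and N = 1780:
  stratum Coastal: (740/1780)²·(1 − 127/740)·257.2²/127 = 74.5745
  stratum Inland: (1040/1780)²·(1 − 29/1040)·151.3²/29 = 261.954
V̂(ȳ_st) = 336.528
SE(ȳ_st) = √336.528 = 18.3447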